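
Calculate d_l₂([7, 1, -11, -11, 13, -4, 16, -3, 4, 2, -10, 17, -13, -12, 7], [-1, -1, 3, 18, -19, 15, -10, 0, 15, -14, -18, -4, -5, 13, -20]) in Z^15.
73.9932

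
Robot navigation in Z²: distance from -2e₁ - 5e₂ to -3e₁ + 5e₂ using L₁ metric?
11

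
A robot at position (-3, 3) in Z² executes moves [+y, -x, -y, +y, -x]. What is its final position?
(-5, 4)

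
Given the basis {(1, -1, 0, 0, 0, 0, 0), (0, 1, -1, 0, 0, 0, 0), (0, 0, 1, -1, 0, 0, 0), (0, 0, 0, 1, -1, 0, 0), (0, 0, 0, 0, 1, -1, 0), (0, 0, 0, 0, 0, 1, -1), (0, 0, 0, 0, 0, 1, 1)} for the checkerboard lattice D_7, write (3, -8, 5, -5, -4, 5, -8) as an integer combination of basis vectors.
3b₁ - 5b₂ - 5b₄ - 9b₅ + 2b₆ - 6b₇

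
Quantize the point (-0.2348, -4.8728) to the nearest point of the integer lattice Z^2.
(0, -5)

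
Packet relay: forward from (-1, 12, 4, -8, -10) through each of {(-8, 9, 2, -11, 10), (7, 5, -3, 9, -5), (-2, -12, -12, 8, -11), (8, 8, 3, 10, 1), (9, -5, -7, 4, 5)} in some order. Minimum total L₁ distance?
174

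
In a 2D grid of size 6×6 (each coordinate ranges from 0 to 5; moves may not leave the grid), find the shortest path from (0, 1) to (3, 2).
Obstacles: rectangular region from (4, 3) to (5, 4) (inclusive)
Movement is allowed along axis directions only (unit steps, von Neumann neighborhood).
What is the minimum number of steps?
4
(one shortest path: (0, 1) → (1, 1) → (2, 1) → (3, 1) → (3, 2))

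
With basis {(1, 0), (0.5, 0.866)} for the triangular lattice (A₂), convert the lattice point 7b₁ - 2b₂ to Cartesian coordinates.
(6, -1.732)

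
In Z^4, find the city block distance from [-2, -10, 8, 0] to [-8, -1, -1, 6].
30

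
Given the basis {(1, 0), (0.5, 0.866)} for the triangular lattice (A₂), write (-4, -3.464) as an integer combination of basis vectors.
-2b₁ - 4b₂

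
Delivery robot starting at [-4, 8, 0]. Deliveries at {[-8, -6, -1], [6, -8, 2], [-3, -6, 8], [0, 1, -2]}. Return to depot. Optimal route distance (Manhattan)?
82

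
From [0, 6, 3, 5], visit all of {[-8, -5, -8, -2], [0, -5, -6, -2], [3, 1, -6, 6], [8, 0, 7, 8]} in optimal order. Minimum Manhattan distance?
69
(one optimal route: (0, 6, 3, 5) → (8, 0, 7, 8) → (3, 1, -6, 6) → (0, -5, -6, -2) → (-8, -5, -8, -2))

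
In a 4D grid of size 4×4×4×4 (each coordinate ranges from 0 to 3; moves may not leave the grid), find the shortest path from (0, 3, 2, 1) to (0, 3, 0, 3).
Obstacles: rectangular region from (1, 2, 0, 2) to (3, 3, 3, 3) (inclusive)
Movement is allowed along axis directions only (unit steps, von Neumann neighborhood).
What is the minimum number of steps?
4
(one shortest path: (0, 3, 2, 1) → (0, 3, 1, 1) → (0, 3, 0, 1) → (0, 3, 0, 2) → (0, 3, 0, 3))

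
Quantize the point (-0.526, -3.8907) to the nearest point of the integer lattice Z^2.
(-1, -4)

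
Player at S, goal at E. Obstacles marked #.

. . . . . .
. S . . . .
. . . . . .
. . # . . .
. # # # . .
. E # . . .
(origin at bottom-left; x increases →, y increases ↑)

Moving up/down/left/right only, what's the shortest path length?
6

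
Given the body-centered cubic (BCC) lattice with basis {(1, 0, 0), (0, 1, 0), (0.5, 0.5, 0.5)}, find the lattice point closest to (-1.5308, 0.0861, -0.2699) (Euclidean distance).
(-1.5, 0.5, -0.5)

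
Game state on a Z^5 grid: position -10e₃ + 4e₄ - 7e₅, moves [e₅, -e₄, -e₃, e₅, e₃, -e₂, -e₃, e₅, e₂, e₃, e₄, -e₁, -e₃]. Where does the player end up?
(-1, 0, -11, 4, -4)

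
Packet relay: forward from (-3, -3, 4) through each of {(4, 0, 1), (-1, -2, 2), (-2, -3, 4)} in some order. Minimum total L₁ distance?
13
(one optimal route: (-3, -3, 4) → (-2, -3, 4) → (-1, -2, 2) → (4, 0, 1))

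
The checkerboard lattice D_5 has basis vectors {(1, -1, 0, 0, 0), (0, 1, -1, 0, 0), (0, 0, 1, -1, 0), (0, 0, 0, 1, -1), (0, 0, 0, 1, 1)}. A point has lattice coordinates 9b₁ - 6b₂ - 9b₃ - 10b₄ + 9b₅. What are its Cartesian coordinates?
(9, -15, -3, 8, 19)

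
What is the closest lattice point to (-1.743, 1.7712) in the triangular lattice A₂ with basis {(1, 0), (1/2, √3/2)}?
(-2, 1.732)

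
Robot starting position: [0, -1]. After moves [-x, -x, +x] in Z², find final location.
(-1, -1)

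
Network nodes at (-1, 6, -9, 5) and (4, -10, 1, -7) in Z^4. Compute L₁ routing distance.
43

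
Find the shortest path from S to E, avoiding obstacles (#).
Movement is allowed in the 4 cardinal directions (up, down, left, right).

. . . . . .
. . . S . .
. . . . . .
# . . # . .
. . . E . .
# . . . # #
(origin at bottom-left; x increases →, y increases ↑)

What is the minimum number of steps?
5
(one shortest path: (3, 4) → (2, 4) → (2, 3) → (2, 2) → (2, 1) → (3, 1))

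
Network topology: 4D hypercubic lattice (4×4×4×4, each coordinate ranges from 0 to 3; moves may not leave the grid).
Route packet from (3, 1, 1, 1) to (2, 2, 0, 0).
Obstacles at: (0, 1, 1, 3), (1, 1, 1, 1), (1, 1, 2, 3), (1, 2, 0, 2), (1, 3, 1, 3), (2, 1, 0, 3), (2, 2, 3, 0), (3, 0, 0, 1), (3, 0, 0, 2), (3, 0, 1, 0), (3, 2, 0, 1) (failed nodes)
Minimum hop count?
4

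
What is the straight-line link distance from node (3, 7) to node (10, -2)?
11.4018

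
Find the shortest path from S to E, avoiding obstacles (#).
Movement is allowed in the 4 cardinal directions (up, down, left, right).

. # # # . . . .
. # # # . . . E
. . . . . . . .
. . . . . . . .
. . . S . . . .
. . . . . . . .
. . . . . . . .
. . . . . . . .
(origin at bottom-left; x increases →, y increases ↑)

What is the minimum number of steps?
7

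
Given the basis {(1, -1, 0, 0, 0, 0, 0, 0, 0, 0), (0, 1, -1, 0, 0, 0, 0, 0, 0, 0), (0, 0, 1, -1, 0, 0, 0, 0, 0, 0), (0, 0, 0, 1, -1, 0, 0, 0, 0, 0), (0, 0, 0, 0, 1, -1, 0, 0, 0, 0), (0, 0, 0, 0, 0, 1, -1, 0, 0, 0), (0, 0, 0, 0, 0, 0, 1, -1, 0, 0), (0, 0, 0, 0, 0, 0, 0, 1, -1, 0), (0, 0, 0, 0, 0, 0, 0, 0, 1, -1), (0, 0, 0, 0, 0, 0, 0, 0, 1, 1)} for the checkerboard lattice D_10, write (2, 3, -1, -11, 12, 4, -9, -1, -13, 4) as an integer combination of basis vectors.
2b₁ + 5b₂ + 4b₃ - 7b₄ + 5b₅ + 9b₆ - b₈ - 9b₉ - 5b₁₀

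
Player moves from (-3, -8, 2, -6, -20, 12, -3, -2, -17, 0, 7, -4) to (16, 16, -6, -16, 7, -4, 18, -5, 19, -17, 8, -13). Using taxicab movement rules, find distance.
191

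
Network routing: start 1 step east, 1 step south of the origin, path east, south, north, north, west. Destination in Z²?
(1, 0)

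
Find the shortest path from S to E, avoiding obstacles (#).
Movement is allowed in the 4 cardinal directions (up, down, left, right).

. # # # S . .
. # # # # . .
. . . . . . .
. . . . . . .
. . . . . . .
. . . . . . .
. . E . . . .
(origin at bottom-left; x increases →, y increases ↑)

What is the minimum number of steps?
10
(one shortest path: (4, 6) → (5, 6) → (5, 5) → (5, 4) → (4, 4) → (3, 4) → (2, 4) → (2, 3) → (2, 2) → (2, 1) → (2, 0))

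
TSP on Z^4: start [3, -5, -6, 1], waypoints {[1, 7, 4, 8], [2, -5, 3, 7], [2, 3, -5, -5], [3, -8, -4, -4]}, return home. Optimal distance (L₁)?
82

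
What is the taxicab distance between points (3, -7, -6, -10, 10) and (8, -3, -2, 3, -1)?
37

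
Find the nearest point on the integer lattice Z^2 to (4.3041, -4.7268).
(4, -5)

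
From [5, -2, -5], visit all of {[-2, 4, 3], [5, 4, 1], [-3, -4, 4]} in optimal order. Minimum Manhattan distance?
31
(one optimal route: (5, -2, -5) → (5, 4, 1) → (-2, 4, 3) → (-3, -4, 4))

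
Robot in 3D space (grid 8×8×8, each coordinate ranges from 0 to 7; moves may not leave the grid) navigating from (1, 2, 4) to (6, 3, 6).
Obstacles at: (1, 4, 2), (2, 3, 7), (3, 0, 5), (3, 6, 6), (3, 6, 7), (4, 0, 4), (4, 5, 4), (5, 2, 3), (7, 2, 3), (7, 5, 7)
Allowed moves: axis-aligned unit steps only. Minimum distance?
8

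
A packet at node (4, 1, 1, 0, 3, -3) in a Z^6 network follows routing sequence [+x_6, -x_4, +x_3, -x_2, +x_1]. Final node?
(5, 0, 2, -1, 3, -2)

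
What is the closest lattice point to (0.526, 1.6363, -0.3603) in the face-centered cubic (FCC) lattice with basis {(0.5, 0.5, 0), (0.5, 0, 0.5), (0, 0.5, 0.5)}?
(0.5, 1.5, 0)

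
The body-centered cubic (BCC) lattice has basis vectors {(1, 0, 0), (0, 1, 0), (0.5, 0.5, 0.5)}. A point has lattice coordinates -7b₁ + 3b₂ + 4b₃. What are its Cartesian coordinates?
(-5, 5, 2)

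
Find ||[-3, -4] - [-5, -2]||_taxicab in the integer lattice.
4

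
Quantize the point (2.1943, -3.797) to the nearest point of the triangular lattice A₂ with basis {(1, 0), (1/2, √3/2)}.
(2, -3.464)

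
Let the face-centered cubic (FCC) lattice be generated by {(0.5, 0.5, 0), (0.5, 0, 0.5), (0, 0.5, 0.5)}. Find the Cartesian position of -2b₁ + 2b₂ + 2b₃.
(0, 0, 2)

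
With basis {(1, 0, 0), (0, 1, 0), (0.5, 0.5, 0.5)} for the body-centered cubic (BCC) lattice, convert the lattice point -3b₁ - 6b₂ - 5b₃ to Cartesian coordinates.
(-5.5, -8.5, -2.5)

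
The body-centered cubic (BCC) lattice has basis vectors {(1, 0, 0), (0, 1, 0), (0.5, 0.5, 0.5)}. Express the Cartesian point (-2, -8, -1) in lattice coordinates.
-b₁ - 7b₂ - 2b₃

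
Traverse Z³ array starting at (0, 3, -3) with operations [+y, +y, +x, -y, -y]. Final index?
(1, 3, -3)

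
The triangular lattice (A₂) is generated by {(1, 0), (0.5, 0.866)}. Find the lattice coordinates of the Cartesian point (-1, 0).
-b₁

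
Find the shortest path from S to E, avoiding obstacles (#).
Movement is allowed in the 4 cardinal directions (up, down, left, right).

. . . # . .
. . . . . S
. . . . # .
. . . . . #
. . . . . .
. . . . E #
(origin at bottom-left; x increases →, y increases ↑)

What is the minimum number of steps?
7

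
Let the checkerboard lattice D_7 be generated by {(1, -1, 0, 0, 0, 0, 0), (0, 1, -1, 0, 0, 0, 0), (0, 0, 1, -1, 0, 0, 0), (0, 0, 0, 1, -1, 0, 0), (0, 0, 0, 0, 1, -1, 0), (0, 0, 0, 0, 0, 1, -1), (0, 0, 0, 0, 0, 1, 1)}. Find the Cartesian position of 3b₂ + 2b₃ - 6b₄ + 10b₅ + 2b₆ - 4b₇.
(0, 3, -1, -8, 16, -12, -6)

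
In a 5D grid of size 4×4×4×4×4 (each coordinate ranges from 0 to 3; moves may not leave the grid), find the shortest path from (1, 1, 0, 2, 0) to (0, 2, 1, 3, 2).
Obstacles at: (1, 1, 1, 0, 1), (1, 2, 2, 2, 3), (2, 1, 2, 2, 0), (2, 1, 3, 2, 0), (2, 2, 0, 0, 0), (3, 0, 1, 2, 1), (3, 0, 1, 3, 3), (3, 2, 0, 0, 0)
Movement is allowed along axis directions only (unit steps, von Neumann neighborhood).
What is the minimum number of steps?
6
(one shortest path: (1, 1, 0, 2, 0) → (0, 1, 0, 2, 0) → (0, 2, 0, 2, 0) → (0, 2, 1, 2, 0) → (0, 2, 1, 3, 0) → (0, 2, 1, 3, 1) → (0, 2, 1, 3, 2))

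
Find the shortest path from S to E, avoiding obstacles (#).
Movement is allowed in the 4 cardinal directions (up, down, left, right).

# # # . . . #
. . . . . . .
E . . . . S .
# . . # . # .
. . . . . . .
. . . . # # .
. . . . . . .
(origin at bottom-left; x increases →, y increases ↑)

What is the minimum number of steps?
5
(one shortest path: (5, 4) → (4, 4) → (3, 4) → (2, 4) → (1, 4) → (0, 4))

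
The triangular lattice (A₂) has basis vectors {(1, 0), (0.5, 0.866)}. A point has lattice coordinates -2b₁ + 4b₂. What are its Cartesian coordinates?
(0, 3.464)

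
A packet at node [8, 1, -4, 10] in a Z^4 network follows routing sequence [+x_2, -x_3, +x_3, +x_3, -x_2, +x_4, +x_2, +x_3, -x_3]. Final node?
(8, 2, -3, 11)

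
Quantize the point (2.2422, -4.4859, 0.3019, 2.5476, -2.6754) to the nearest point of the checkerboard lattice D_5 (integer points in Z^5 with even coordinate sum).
(2, -4, 0, 3, -3)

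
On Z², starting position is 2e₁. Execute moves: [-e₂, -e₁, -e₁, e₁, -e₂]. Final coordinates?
(1, -2)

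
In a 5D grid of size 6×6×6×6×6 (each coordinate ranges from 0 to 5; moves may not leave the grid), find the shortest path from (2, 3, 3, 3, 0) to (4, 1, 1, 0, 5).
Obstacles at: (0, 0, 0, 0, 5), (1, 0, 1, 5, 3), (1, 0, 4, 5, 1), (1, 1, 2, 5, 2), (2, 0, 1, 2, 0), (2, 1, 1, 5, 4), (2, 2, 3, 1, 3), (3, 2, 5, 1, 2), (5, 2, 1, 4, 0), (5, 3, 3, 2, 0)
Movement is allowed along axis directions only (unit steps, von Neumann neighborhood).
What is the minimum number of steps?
14
(one shortest path: (2, 3, 3, 3, 0) → (3, 3, 3, 3, 0) → (4, 3, 3, 3, 0) → (4, 2, 3, 3, 0) → (4, 1, 3, 3, 0) → (4, 1, 2, 3, 0) → (4, 1, 1, 3, 0) → (4, 1, 1, 2, 0) → (4, 1, 1, 1, 0) → (4, 1, 1, 0, 0) → (4, 1, 1, 0, 1) → (4, 1, 1, 0, 2) → (4, 1, 1, 0, 3) → (4, 1, 1, 0, 4) → (4, 1, 1, 0, 5))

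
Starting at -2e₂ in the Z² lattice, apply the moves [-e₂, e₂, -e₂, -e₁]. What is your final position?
(-1, -3)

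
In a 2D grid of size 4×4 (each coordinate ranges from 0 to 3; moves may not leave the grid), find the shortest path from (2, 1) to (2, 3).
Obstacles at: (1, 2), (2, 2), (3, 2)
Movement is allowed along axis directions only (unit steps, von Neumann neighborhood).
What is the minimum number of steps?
6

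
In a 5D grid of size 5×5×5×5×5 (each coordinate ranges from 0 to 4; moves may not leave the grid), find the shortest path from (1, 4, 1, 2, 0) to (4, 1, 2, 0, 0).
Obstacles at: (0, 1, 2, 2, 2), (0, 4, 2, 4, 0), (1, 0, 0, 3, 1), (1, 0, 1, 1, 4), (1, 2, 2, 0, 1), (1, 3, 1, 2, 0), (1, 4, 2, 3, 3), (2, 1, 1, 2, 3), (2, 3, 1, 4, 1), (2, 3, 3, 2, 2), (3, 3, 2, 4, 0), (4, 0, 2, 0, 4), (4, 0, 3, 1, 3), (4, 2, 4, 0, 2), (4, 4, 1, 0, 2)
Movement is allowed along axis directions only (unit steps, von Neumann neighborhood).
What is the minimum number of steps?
9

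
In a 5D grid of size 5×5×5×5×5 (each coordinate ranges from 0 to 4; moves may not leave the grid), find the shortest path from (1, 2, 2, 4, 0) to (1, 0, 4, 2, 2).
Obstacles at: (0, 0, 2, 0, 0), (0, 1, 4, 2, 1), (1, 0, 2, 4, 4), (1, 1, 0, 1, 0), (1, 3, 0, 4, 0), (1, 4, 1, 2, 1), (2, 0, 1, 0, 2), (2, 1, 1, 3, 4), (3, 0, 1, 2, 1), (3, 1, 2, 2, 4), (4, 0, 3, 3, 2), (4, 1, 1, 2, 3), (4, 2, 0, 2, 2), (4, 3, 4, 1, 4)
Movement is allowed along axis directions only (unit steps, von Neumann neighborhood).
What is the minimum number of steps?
8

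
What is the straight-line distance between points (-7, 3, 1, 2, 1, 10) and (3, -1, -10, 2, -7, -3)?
21.6795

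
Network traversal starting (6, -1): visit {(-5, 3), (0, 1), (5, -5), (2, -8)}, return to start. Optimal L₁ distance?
44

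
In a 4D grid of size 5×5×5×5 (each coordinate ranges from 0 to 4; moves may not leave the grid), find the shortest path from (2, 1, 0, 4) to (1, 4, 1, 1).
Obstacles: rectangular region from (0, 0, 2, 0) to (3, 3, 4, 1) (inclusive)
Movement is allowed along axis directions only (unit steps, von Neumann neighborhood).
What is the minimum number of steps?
8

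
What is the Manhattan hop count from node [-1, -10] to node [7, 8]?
26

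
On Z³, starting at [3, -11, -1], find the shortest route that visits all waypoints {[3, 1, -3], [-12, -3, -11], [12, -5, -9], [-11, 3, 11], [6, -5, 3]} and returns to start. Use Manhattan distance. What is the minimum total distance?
132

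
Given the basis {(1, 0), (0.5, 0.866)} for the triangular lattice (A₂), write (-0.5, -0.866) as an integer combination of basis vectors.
-b₂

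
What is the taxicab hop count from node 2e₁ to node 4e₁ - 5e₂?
7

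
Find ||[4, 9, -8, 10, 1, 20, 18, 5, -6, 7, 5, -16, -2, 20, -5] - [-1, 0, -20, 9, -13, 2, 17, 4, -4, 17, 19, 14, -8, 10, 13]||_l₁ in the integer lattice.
151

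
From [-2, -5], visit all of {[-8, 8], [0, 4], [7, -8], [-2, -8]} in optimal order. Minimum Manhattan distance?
43
(one optimal route: (-2, -5) → (-2, -8) → (7, -8) → (0, 4) → (-8, 8))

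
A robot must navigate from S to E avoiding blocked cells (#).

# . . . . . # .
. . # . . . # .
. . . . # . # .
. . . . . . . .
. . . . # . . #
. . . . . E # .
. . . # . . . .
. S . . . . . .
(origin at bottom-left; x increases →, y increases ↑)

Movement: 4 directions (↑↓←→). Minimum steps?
6
(one shortest path: (1, 0) → (2, 0) → (3, 0) → (4, 0) → (5, 0) → (5, 1) → (5, 2))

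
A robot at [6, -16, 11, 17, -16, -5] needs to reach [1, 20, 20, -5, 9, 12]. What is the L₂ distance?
52.915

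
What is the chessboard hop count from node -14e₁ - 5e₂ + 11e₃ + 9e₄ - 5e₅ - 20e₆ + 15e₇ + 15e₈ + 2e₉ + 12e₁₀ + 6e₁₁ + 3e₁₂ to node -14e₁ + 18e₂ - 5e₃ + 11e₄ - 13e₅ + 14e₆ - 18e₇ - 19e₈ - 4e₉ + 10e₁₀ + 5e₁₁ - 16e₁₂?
34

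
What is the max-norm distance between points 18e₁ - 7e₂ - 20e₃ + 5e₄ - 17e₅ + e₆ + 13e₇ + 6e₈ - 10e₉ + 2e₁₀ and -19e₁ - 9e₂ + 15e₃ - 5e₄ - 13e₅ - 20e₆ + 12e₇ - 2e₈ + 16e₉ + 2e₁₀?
37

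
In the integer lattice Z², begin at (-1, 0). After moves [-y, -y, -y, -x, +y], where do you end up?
(-2, -2)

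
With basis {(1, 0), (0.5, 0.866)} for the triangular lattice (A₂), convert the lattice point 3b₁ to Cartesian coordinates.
(3, 0)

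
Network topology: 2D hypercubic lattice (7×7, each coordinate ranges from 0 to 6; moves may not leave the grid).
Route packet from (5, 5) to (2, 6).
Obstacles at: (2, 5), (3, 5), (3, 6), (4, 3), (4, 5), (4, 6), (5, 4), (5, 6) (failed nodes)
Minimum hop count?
14
(one shortest path: (5, 5) → (6, 5) → (6, 4) → (6, 3) → (5, 3) → (5, 2) → (4, 2) → (3, 2) → (2, 2) → (1, 2) → (1, 3) → (1, 4) → (1, 5) → (1, 6) → (2, 6))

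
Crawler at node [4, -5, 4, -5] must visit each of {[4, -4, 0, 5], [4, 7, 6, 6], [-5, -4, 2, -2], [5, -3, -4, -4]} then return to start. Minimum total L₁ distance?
92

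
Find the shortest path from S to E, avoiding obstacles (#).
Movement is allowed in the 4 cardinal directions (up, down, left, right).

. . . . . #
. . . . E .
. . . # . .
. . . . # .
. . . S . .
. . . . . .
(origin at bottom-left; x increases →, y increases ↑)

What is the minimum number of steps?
6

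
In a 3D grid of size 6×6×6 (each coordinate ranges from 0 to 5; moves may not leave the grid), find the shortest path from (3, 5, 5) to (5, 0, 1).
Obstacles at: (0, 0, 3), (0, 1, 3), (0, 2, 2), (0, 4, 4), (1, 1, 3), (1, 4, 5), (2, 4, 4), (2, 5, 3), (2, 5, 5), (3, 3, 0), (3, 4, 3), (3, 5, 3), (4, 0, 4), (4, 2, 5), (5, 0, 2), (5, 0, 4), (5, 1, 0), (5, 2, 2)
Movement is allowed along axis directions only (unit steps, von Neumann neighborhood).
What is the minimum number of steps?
11
(one shortest path: (3, 5, 5) → (4, 5, 5) → (5, 5, 5) → (5, 4, 5) → (5, 3, 5) → (5, 2, 5) → (5, 1, 5) → (5, 1, 4) → (5, 1, 3) → (5, 1, 2) → (5, 1, 1) → (5, 0, 1))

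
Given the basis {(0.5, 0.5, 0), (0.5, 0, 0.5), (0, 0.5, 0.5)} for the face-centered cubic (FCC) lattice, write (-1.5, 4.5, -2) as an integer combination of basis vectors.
5b₁ - 8b₂ + 4b₃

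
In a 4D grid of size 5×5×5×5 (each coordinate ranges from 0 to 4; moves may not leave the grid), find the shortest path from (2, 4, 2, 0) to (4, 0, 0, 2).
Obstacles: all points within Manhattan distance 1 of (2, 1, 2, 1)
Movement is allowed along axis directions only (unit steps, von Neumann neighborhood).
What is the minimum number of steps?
10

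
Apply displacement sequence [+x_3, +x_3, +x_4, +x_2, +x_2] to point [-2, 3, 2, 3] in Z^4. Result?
(-2, 5, 4, 4)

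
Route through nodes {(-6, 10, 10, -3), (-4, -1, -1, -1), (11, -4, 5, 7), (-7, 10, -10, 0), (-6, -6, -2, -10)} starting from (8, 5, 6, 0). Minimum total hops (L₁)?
128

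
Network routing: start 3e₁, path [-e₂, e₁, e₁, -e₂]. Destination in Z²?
(5, -2)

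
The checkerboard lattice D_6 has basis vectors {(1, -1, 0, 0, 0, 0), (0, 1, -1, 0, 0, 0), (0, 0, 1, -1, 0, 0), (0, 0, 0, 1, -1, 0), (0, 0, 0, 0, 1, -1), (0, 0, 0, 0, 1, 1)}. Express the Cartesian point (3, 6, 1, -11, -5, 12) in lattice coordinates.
3b₁ + 9b₂ + 10b₃ - b₄ - 9b₅ + 3b₆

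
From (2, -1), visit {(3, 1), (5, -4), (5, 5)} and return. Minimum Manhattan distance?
24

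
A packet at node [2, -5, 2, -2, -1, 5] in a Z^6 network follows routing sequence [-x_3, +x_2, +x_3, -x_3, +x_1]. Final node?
(3, -4, 1, -2, -1, 5)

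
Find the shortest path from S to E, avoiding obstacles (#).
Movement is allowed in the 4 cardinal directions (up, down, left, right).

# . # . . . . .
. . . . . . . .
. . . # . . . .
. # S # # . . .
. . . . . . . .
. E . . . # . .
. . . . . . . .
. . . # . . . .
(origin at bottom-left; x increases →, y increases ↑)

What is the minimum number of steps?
3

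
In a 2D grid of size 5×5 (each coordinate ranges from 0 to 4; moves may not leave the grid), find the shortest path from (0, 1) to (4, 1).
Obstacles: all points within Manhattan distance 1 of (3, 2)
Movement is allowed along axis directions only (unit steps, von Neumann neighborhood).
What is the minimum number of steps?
6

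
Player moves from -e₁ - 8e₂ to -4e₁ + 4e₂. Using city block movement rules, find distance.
15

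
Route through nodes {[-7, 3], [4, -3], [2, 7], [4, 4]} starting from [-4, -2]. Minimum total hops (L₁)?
33
(one optimal route: (-4, -2) → (-7, 3) → (2, 7) → (4, 4) → (4, -3))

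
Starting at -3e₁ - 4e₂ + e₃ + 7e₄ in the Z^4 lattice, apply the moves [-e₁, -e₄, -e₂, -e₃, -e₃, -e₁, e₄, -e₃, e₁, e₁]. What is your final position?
(-3, -5, -2, 7)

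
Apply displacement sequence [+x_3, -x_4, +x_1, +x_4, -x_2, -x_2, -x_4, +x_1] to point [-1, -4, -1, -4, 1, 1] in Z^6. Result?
(1, -6, 0, -5, 1, 1)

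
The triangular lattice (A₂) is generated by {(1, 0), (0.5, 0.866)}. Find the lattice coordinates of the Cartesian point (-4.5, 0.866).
-5b₁ + b₂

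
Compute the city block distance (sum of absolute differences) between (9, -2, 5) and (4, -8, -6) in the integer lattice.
22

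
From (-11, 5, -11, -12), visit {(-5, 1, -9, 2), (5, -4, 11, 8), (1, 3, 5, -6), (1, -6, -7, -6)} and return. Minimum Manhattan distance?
152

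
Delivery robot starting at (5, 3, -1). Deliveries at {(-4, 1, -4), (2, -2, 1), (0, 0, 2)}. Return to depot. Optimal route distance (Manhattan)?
40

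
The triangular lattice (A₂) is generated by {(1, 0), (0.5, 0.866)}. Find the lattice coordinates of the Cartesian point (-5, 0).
-5b₁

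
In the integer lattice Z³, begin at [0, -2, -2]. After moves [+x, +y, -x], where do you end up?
(0, -1, -2)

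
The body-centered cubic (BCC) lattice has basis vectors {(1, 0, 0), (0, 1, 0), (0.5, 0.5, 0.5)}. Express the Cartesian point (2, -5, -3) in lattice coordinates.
5b₁ - 2b₂ - 6b₃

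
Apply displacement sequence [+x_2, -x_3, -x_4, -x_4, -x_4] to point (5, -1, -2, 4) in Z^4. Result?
(5, 0, -3, 1)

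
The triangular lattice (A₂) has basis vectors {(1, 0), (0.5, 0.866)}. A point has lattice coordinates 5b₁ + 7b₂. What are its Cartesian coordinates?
(8.5, 6.062)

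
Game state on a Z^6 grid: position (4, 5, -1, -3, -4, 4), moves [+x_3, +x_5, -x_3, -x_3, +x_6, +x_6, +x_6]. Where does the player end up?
(4, 5, -2, -3, -3, 7)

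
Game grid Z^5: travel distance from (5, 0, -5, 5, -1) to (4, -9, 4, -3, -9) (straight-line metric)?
17.0587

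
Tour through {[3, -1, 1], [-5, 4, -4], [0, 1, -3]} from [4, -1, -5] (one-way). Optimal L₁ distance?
25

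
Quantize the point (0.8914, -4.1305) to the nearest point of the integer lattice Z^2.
(1, -4)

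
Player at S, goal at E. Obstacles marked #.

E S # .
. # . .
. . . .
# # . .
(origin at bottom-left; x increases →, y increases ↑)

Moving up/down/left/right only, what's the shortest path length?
1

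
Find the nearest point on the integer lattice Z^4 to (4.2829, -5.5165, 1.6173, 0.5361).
(4, -6, 2, 1)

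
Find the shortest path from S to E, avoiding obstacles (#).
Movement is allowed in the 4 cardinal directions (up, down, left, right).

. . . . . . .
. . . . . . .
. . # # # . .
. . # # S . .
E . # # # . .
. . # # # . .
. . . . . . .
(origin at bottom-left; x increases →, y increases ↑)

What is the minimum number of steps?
11
(one shortest path: (4, 3) → (5, 3) → (5, 2) → (5, 1) → (5, 0) → (4, 0) → (3, 0) → (2, 0) → (1, 0) → (0, 0) → (0, 1) → (0, 2))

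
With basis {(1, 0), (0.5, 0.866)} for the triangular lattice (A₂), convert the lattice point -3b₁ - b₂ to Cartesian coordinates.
(-3.5, -0.866)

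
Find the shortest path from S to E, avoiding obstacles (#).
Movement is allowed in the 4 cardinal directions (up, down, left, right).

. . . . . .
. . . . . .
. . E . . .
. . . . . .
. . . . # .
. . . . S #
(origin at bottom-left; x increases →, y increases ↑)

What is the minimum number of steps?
5
(one shortest path: (4, 0) → (3, 0) → (2, 0) → (2, 1) → (2, 2) → (2, 3))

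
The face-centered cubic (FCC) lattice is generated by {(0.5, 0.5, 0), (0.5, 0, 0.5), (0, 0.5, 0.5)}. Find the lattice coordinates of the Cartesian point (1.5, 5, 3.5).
3b₁ + 7b₃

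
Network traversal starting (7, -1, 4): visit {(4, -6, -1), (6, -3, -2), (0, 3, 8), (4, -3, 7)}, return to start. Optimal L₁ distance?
52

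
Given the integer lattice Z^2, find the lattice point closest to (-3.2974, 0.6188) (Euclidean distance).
(-3, 1)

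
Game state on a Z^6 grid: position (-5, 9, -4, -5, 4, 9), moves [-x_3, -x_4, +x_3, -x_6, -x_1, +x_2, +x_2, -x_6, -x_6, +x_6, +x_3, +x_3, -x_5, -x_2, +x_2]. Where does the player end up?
(-6, 11, -2, -6, 3, 7)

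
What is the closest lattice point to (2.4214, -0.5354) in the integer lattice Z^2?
(2, -1)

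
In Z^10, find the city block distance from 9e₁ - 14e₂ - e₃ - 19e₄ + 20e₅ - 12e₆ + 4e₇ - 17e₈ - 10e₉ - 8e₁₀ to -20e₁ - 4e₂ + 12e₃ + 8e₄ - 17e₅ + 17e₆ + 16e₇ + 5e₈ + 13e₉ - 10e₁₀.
204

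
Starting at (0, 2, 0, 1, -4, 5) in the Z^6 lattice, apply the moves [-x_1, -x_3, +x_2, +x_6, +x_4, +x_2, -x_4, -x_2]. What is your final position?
(-1, 3, -1, 1, -4, 6)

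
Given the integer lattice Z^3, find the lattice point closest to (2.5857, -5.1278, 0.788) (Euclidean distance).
(3, -5, 1)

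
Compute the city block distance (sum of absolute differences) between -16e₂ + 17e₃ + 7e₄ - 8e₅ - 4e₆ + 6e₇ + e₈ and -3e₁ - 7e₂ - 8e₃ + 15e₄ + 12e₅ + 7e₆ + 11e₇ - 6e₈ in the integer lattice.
88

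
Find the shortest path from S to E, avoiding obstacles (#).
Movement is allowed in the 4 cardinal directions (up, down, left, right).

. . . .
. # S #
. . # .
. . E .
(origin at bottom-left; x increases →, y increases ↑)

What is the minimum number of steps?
8
(one shortest path: (2, 2) → (2, 3) → (1, 3) → (0, 3) → (0, 2) → (0, 1) → (1, 1) → (1, 0) → (2, 0))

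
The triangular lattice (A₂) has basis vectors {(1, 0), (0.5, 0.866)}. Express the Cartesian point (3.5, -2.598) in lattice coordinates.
5b₁ - 3b₂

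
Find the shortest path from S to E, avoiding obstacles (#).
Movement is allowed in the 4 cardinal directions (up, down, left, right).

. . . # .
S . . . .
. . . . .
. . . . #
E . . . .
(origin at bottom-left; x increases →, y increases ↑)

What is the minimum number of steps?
3
(one shortest path: (0, 3) → (0, 2) → (0, 1) → (0, 0))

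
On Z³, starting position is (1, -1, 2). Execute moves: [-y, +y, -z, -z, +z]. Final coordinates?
(1, -1, 1)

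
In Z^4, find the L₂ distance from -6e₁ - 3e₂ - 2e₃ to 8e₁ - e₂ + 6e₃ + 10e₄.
19.0788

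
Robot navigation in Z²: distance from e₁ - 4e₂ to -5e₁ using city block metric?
10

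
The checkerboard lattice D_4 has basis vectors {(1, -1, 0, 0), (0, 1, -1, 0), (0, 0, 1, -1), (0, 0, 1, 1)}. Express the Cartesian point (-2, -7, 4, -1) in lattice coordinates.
-2b₁ - 9b₂ - 2b₃ - 3b₄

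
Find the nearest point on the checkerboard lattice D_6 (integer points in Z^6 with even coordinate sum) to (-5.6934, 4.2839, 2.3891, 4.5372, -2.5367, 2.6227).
(-6, 4, 2, 5, -2, 3)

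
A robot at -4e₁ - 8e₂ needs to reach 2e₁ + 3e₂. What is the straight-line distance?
12.53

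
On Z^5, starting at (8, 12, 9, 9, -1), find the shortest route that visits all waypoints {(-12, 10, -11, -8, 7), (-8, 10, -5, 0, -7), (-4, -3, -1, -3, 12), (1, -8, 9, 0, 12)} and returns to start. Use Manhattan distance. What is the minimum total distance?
192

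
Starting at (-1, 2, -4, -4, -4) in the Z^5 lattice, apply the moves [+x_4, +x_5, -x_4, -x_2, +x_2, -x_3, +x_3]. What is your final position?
(-1, 2, -4, -4, -3)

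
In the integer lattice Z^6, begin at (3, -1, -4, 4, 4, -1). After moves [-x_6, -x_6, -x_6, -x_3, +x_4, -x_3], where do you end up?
(3, -1, -6, 5, 4, -4)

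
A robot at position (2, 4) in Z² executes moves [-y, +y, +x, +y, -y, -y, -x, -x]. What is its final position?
(1, 3)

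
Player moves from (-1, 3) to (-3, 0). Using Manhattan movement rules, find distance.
5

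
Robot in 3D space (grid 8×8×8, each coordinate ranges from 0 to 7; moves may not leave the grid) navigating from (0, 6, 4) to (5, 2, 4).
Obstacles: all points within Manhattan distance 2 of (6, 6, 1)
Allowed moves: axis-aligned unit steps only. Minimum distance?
9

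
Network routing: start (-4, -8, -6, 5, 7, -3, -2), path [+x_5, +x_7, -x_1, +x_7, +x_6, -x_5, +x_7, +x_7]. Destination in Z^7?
(-5, -8, -6, 5, 7, -2, 2)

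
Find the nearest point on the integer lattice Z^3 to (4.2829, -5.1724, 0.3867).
(4, -5, 0)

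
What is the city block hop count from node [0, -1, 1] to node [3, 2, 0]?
7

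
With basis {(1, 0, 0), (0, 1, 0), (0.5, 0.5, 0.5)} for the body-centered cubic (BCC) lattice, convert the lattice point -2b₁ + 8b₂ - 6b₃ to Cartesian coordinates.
(-5, 5, -3)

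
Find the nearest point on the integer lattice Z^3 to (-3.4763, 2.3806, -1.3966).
(-3, 2, -1)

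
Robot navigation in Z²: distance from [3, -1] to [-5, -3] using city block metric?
10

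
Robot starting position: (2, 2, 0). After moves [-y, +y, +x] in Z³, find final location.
(3, 2, 0)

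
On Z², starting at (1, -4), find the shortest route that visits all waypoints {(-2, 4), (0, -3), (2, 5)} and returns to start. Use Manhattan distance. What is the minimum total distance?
26
(one optimal route: (1, -4) → (0, -3) → (-2, 4) → (2, 5) → (1, -4))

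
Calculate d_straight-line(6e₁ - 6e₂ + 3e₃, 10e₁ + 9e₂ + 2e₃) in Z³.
15.5563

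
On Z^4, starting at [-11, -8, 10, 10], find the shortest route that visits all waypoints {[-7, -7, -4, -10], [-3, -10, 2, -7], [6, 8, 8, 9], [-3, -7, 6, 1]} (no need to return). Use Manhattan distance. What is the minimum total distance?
101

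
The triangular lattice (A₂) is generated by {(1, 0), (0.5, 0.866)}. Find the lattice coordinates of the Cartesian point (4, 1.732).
3b₁ + 2b₂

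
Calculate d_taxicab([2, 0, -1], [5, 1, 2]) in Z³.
7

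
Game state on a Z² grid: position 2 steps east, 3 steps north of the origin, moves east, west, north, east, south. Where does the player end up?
(3, 3)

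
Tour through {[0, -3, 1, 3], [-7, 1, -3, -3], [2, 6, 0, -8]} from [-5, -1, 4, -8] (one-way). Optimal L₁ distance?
60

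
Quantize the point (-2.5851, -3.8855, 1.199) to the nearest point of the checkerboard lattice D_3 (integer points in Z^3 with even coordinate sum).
(-3, -4, 1)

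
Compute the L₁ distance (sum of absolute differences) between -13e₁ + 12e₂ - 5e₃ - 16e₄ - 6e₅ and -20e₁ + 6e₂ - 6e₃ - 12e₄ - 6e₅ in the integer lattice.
18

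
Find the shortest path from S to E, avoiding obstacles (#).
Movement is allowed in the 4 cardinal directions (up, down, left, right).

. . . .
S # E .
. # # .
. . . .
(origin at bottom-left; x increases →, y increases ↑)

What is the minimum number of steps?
4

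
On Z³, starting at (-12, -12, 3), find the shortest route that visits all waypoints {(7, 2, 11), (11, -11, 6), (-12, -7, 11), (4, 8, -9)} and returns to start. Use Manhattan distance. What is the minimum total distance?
138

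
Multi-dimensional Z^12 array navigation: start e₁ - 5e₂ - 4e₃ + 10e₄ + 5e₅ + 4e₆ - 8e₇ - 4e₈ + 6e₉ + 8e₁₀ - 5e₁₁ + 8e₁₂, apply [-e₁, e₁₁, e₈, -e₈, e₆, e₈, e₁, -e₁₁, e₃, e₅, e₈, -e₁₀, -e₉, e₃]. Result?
(1, -5, -2, 10, 6, 5, -8, -2, 5, 7, -5, 8)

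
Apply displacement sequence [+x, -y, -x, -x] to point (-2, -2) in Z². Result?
(-3, -3)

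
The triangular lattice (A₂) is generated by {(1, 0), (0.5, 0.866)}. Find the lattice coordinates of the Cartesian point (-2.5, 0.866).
-3b₁ + b₂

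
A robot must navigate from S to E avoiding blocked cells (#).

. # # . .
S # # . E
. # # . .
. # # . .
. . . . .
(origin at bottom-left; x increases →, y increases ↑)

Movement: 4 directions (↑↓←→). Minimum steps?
10
(one shortest path: (0, 3) → (0, 2) → (0, 1) → (0, 0) → (1, 0) → (2, 0) → (3, 0) → (4, 0) → (4, 1) → (4, 2) → (4, 3))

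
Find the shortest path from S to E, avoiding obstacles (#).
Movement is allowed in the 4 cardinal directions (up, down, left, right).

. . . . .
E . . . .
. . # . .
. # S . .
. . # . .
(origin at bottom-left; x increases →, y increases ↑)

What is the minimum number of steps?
6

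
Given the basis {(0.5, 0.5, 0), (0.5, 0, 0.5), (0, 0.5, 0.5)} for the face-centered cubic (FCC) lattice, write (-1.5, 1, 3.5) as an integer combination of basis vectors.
-4b₁ + b₂ + 6b₃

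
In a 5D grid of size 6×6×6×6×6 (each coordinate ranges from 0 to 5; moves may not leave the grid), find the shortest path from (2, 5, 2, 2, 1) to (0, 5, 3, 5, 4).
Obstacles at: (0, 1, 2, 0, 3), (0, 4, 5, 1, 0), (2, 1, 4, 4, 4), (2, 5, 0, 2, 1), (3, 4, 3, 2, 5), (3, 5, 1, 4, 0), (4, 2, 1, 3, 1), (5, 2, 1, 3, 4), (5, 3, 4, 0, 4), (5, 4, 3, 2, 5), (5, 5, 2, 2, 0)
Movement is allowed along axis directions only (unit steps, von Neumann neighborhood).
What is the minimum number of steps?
9
(one shortest path: (2, 5, 2, 2, 1) → (1, 5, 2, 2, 1) → (0, 5, 2, 2, 1) → (0, 5, 3, 2, 1) → (0, 5, 3, 3, 1) → (0, 5, 3, 4, 1) → (0, 5, 3, 5, 1) → (0, 5, 3, 5, 2) → (0, 5, 3, 5, 3) → (0, 5, 3, 5, 4))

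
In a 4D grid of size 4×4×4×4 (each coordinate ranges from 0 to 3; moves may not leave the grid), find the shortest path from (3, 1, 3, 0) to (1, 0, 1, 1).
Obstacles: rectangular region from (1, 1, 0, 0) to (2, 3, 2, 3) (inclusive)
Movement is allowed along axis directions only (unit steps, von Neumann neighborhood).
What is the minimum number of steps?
6
(one shortest path: (3, 1, 3, 0) → (2, 1, 3, 0) → (1, 1, 3, 0) → (1, 0, 3, 0) → (1, 0, 2, 0) → (1, 0, 1, 0) → (1, 0, 1, 1))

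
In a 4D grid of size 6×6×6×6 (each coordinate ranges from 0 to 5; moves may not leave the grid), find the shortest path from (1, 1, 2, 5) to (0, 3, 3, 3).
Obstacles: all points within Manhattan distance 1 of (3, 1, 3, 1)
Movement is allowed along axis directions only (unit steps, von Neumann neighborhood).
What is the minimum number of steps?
6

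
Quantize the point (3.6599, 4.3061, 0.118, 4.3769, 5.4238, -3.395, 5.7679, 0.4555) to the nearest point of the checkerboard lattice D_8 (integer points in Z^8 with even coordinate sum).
(4, 4, 0, 4, 5, -3, 6, 0)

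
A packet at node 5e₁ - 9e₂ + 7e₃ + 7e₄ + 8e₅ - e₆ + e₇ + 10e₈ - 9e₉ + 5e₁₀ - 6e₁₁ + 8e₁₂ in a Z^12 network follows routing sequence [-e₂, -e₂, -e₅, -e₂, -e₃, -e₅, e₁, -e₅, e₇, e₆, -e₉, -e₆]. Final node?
(6, -12, 6, 7, 5, -1, 2, 10, -10, 5, -6, 8)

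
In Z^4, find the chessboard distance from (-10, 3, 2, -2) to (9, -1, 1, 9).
19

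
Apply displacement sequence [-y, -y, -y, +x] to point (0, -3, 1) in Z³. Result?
(1, -6, 1)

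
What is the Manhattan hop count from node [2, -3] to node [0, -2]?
3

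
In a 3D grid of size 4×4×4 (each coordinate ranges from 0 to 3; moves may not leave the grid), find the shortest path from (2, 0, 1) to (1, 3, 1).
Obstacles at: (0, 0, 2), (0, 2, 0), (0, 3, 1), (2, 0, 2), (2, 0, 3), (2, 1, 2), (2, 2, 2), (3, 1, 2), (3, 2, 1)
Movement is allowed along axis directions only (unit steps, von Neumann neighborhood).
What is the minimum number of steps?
4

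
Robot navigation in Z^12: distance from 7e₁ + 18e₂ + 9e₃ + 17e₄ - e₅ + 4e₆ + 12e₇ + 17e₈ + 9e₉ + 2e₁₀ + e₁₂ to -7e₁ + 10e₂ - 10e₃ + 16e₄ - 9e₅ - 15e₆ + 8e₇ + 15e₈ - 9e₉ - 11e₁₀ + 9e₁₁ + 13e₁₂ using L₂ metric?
42.2493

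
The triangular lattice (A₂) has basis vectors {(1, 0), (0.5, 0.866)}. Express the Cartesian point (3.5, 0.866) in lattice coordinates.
3b₁ + b₂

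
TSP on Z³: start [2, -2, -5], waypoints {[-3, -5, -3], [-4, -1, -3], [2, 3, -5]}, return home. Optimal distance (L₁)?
32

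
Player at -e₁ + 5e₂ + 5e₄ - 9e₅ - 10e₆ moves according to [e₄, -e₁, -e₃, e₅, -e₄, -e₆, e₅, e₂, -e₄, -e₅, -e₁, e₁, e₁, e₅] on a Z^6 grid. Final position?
(-1, 6, -1, 4, -7, -11)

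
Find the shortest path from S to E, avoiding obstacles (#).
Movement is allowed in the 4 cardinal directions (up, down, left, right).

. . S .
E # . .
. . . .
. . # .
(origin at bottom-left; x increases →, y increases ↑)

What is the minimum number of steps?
3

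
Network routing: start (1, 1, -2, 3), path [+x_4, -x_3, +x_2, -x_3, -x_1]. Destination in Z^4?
(0, 2, -4, 4)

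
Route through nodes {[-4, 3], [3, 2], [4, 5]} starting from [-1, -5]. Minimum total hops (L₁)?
23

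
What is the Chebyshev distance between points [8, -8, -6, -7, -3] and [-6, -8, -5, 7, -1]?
14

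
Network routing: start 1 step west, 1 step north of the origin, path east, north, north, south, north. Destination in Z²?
(0, 3)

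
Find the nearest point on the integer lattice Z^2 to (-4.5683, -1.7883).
(-5, -2)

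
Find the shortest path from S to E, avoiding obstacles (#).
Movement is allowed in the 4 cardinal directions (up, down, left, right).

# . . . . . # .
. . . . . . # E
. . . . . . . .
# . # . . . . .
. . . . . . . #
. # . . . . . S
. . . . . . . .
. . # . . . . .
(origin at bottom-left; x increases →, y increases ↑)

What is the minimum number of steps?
6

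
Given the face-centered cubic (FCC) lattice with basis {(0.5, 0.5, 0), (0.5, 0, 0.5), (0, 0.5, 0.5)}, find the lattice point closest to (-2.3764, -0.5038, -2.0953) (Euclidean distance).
(-2.5, -0.5, -2)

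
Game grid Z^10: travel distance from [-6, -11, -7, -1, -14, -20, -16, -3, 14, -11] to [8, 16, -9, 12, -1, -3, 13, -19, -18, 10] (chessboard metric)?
32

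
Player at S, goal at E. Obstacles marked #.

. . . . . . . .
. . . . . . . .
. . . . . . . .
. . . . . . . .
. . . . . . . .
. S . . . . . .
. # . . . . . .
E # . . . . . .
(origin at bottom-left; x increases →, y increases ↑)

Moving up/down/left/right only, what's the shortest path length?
3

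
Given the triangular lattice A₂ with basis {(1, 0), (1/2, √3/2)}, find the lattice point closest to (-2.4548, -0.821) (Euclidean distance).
(-2.5, -0.866)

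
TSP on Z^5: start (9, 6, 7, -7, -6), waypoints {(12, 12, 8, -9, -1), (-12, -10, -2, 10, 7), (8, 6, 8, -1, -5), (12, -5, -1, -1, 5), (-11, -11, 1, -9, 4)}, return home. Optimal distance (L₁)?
188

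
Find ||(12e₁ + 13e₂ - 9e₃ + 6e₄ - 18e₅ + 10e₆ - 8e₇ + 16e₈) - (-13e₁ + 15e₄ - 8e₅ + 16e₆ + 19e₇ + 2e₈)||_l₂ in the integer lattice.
44.911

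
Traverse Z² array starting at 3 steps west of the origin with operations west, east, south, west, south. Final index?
(-4, -2)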